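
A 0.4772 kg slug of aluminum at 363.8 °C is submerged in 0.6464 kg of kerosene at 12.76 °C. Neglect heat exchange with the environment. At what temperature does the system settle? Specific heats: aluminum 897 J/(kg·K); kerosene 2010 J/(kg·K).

T_f ≈ 99.8 °C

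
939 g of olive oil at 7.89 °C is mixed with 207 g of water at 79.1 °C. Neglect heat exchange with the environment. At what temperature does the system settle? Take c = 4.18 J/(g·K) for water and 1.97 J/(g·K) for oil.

With ΣQ=0 the equilibrium temperature is the m·c-weighted mean:
T_f = (865.26·79.1 + 1849.8·7.89) / (865.26 + 1849.8)
    = 83037 / 2715.1 ≈ 30.58 °C

T_f ≈ 30.6 °C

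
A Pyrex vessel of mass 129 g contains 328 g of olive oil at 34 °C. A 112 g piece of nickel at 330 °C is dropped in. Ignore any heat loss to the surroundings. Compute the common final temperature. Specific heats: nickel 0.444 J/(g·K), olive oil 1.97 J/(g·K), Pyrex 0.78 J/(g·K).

T_f ≈ 52.5 °C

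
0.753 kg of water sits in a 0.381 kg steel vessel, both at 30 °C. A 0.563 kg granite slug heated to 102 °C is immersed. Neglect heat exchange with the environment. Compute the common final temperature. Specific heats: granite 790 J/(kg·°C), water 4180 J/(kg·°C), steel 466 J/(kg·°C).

With ΣQ=0 the equilibrium temperature is the m·c-weighted mean:
T_f = (444.77*102 + 3147.5*30 + 177.55*30) / (444.77 + 3147.5 + 177.55)
    = 145119 / 3769.9 ≈ 38.49 °C

T_f ≈ 38.5 °C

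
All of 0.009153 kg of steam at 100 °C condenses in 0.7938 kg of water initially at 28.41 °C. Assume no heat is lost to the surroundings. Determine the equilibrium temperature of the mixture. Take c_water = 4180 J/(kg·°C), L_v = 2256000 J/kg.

T_f ≈ 35.4 °C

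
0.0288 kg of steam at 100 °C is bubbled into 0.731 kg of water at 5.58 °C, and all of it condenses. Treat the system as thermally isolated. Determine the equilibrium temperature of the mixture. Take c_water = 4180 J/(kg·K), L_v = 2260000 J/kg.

T_f ≈ 29.7 °C

Setting the total heat transfer to zero:
latent heat released on condensation: 0.0288·2260000 = 65088
  condensed water 100 °C→T: 120.38(T − 100)
  water warms: 0.731·4180·(T − 5.58) = 3055.6(T − 5.58)
3176 T = 65088 + 12038 + 17050 = 94177
T ≈ 29.65 °C — below 100 °C, confirming all the steam condensed.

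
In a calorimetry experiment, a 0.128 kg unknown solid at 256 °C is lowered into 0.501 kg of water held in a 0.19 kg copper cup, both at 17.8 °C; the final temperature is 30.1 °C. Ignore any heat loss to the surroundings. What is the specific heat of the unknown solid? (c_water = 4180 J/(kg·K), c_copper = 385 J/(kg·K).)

c ≈ 922 J/(kg·K)

Conservation of energy gives ΣQ = 0:
0.128·c·(30.1 − 256) + 0.501·4180·(30.1 − 17.8) + 0.19·385·(30.1 − 17.8) = 0
-28.92 c = -26658
c = -26658/-28.92 ≈ 921.9 J/(kg·K)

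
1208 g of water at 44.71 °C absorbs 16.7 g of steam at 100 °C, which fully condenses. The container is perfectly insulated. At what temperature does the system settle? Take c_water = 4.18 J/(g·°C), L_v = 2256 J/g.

Setting the total heat transfer to zero:
steam→water at 100 °C releases m L_v = 16.7×2256 = 37675; condensed water 100 °C→T: 69.81(T − 100); water warms: 1208×4.18×(T − 44.71) = 5049.4(T − 44.71)
5119.2 T = 37675 + 6980.6 + 225760 = 270416
T ≈ 52.82 °C, under the boiling point, so the assumption holds.

T_f ≈ 52.8 °C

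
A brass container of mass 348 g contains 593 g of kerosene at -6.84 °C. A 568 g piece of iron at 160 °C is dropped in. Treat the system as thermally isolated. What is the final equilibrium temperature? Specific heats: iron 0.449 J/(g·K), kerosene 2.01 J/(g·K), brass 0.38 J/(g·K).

T_f ≈ 20.1 °C

Heat gained plus heat lost sum to zero:
568×0.449×(T − 160) + 593×2.01×(T − (-6.84)) + 348×0.38×(T − (-6.84)) = 0
255.03(T − 160) + 1191.9(T − (-6.84)) + 132.24(T − (-6.84)) = 0
(255.03 + 1191.9 + 132.24) T = 255.03×160 + 1191.9×(-6.84) + 132.24×(-6.84)
T = 31748 / 1579.2 = 20.1 °C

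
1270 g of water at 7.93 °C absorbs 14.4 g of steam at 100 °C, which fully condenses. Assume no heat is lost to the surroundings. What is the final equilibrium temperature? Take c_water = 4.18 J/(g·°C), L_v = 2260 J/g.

T_f ≈ 15.0 °C

Sum of m c ΔT and latent-heat terms is zero:
steam→water at 100 °C releases m L_v = 14.4·2260 = 32544
  condensate cools 100→T: 14.4·4.18·(T − 100) = 60.19(T − 100)
  original water: 5308.6(T − 7.93)
5368.8 T = 32544 + 6019.2 + 42097 = 80660
T ≈ 15.02 °C (< 100 °C, so full condensation is consistent).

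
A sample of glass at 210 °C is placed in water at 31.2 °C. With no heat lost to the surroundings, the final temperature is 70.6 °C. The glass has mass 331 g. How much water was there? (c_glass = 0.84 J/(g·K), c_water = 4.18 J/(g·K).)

m ≈ 235 g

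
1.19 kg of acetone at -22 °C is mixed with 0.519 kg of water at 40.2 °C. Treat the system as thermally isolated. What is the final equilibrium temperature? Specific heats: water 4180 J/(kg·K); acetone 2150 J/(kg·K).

Set heat shed by the hot body equal to heat absorbed by the cold body:
0.519×4180×(40.2 − T) = 1.19×2150×(T − (-22))
2169.4(40.2 − T) = 2558.5(T − (-22))
4727.9 T = 30924  ⇒  T ≈ 6.54 °C

T_f ≈ 6.5 °C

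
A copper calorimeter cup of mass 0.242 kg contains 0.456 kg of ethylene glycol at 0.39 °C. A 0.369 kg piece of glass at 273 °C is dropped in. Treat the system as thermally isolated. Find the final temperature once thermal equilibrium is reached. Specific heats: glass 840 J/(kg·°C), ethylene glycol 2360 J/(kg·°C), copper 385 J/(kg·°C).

T_f ≈ 57.5 °C

Taking heat into each body as positive, Σ m c ΔT = 0:
0.369*840*(T − 273) + 0.456*2360*(T − 0.39) + 0.242*385*(T − 0.39) = 0
1479.3 T = 85075
T = 85075/1479.3 ≈ 57.51 °C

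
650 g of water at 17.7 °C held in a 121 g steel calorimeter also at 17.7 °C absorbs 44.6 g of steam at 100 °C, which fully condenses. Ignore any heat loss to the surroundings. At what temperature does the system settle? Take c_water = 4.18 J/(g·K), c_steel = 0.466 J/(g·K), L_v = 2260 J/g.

Conservation of energy gives ΣQ = 0:
condense steam: −44.6·2260 = −100796; condensed water 100 °C→T: 186.43(T − 100); water warms: 650·4.18·(T − 17.7) = 2717(T − 17.7); steel cup: 121·0.466·(T − 17.7) = 56.39(T − 17.7)
2959.8 T = 100796 + 18643 + 49089 = 168528
T ≈ 56.94 °C, under the boiling point, so the assumption holds.

T_f ≈ 56.9 °C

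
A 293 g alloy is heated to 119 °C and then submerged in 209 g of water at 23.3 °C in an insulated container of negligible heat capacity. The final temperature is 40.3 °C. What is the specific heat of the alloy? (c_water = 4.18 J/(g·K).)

Taking heat into each body as positive, Σ m c ΔT = 0:
293·c·(40.3 − 119) + 209·4.18·(40.3 − 23.3) = 0
-23059 c = -14852
c = -14852/-23059 ≈ 0.6441 J/(g·K)

c ≈ 0.644 J/(g·K)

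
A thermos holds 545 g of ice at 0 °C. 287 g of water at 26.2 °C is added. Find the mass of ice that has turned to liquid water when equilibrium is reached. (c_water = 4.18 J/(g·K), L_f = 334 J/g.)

Heat available from the water dropping to 0 °C: 287×4.18×26.2 = 31431 J.
Melting all 545 g of ice would need 545×334 = 182030 J.
31431 J < 182030 J, so only part of the ice melts and the system sits at 0 °C.
m_melted×334 = 31431  ⇒  m_melted ≈ 94.11 g.

m_melted ≈ 94.1 g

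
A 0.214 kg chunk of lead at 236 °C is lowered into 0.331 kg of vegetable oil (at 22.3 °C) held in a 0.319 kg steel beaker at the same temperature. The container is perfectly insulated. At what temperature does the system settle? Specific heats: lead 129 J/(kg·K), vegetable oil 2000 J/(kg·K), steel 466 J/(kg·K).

With ΣQ=0 the equilibrium temperature is the m·c-weighted mean:
T_f = (27.61*236 + 662*22.3 + 148.65*22.3) / (27.61 + 662 + 148.65)
    = 24593 / 838.26 ≈ 29.34 °C

T_f ≈ 29.3 °C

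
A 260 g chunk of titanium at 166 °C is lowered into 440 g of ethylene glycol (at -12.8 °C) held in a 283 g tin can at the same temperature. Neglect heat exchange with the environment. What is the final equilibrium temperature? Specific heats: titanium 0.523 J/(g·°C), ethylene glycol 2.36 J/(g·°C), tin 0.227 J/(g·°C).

T_f ≈ 6.8 °C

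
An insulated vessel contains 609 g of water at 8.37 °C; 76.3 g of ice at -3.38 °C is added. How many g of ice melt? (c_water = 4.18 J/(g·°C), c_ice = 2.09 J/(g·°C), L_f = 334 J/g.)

m_melted ≈ 62.2 g

Cooling the water to 0 °C releases 609·4.18·8.37 = 21307 J.
Warming the ice to 0 °C takes 76.3·2.09·3.38 = 539 J, leaving 20768 J for melting.
To melt every bit of ice: 76.3·334 = 25484 J.
20768 J < 25484 J, so only part of the ice melts and the system sits at 0 °C.
m_melt = 20768 / L_f = 62.18 g.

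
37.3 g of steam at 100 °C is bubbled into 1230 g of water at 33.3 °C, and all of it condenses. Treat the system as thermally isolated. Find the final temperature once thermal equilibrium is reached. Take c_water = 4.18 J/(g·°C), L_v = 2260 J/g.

Heat gained plus heat lost sum to zero:
latent heat released on condensation: 37.3·2260 = 84298
  condensate cools 100→T: 37.3·4.18·(T − 100) = 155.91(T − 100)
  original water: 5141.4(T − 33.3)
5297.3 T = 84298 + 15591 + 171209 = 271098
T ≈ 51.18 °C — below 100 °C, confirming all the steam condensed.

T_f ≈ 51.2 °C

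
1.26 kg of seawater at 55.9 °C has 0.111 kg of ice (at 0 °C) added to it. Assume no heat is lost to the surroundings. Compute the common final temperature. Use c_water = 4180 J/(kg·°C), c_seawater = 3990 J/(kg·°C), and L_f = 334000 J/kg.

Conservation of energy gives ΣQ = 0:
melt ice: 0.111·334000 = 37074; warm the meltwater: 463.98 T; seawater: 5027.4(T − 55.9)
5491.4 T = 281032 − 37074 = 243958
T ≈ 44.43 °C (positive, so assuming full melt was valid).

T_f ≈ 44.4 °C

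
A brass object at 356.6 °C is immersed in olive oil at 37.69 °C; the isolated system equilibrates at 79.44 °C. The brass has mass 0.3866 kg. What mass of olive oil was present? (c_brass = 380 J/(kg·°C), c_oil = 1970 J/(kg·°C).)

m ≈ 0.495 kg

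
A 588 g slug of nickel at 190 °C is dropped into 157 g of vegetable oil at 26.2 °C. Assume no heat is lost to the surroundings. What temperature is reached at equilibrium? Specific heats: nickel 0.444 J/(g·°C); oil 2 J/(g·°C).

Taking heat into each body as positive, Σ m c ΔT = 0:
588×0.444×(T − 190) + 157×2×(T − 26.2) = 0
261.07(T − 190) + 314(T − 26.2) = 0
575.07 T = 57830
T = 57830/575.07 ≈ 100.56 °C

T_f ≈ 100.6 °C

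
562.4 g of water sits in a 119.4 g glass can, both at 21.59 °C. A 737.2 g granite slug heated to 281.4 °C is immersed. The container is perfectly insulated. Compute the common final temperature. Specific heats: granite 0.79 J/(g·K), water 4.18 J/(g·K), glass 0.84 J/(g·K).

T_f ≈ 71.5 °C

Let T be the final temperature. ΣQ_i = 0:
737.2·0.79·(T − 281.4) + 562.4·4.18·(T − 21.59) + 119.4·0.84·(T − 21.59) = 0
582.39(T − 281.4) + 2350.8(T − 21.59) + 100.3(T − 21.59) = 0
(582.39 + 2350.8 + 100.3) T = 582.39·281.4 + 2350.8·21.59 + 100.3·21.59
T = 216804/3033.5 ≈ 71.47 °C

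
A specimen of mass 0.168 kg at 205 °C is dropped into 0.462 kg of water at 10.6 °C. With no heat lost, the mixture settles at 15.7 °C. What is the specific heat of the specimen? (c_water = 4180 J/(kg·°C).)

c ≈ 310 J/(kg·°C)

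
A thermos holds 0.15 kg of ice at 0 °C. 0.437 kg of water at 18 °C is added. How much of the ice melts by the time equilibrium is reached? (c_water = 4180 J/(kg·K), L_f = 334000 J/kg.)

Water can give up m c ΔT = 0.437·4180·18 = 32880 J before reaching 0 °C.
Fully melting the ice requires m_ice L_f = 0.15·334000 = 50100 J.
That's not enough to melt it all — equilibrium is at 0 °C with ice remaining.
m_melted·334000 = 32880  ⇒  m_melted ≈ 0.09844 kg.

m_melted ≈ 0.0984 kg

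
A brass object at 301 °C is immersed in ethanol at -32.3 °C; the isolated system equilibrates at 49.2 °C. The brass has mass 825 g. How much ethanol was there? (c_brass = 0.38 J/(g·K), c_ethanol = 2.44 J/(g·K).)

|Q_brass| = |Q_ethanol|:
825×0.38×(301 − 49.2) = m×2.44×(49.2 − (-32.3))
198.86 m = 78939  ⇒  m ≈ 397 g

m ≈ 397 g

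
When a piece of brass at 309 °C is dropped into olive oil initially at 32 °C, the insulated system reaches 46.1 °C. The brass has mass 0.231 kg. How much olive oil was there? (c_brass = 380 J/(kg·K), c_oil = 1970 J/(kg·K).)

Setting the total heat transfer to zero:
0.231×380×(46.1 − 309) + m×1970×(46.1 − 32) = 0
27777 m = 23077
m = 23077/27777 ≈ 0.8308 kg

m ≈ 0.831 kg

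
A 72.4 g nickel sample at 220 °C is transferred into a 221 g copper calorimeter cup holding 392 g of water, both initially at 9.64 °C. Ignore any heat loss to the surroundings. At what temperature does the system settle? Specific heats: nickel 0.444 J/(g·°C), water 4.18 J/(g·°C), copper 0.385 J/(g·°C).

Conservation of energy gives ΣQ = 0:
72.4·0.444·(T − 220) + 392·4.18·(T − 9.64) + 221·0.385·(T − 9.64) = 0
1755.8 T = 23688
T = 23688/1755.8 ≈ 13.49 °C

T_f ≈ 13.5 °C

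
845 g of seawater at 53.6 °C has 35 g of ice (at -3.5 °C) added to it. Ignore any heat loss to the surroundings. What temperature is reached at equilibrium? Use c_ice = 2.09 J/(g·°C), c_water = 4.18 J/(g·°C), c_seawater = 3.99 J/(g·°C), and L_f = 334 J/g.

T_f ≈ 48.0 °C

Energy conservation, ΣQ = 0:
warm ice to 0 °C: 35×2.09×(0 − (-3.5)) = 256.02; latent heat to melt: 35×334 = 11690; meltwater 0→T: 35×4.18×T = 146.3 T; seawater: 3371.6(T − 53.6)
3517.9 T = 180715 − 11946 = 168769
T ≈ 47.98 °C. Since T > 0 °C, the all-ice-melts assumption holds.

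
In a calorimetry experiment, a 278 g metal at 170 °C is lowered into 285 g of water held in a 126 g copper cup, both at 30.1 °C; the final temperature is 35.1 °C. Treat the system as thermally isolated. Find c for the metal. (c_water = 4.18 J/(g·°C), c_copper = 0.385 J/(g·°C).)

Setting the total heat transfer to zero:
278·c·(35.1 − 170) + 285·4.18·(35.1 − 30.1) + 126·0.385·(35.1 − 30.1) = 0
-37502 c = -6199
c = -6199/-37502 ≈ 0.1653 J/(g·°C)

c ≈ 0.165 J/(g·°C)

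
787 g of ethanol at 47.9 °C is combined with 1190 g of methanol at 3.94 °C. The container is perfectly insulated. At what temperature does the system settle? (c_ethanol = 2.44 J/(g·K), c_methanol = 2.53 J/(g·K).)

T_f ≈ 21.1 °C

With ΣQ=0 the equilibrium temperature is the m·c-weighted mean:
T_f = (1920.3×47.9 + 3010.7×3.94) / (1920.3 + 3010.7)
    = 103844 / 4931 ≈ 21.06 °C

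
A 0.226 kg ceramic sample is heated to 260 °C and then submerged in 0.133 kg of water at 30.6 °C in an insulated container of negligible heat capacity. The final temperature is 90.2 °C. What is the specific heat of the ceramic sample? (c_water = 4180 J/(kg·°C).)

Let T be the final temperature. ΣQ_i = 0:
0.226·c·(90.2 − 260) + 0.133·4180·(90.2 − 30.6) = 0
-38.37 c = -33134
c = -33134/-38.37 ≈ 863.4 J/(kg·°C)

c ≈ 863 J/(kg·°C)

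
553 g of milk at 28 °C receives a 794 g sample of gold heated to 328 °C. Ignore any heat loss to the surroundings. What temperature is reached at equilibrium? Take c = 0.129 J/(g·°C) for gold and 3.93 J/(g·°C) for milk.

T_f ≈ 41.5 °C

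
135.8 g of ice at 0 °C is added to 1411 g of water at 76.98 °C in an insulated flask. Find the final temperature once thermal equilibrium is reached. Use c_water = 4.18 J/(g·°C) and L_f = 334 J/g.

Conservation of energy gives ΣQ = 0:
latent heat to melt: 135.8·334 = 45357; warm the meltwater: 567.64 T; water: 5898(T − 76.98)
6465.6 T = 454027 − 45357 = 408669
T ≈ 63.21 °C. Since T > 0 °C, the all-ice-melts assumption holds.

T_f ≈ 63.2 °C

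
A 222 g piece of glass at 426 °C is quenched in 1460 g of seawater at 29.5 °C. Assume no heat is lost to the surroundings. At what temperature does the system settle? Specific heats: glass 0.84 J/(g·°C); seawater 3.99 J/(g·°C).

T_f ≈ 41.8 °C

Energy conservation, ΣQ = 0:
222*0.84*(T − 426) + 1460*3.99*(T − 29.5) = 0
186.48(T − 426) + 5825.4(T − 29.5) = 0
(186.48 + 5825.4) T = 186.48*426 + 5825.4*29.5
T ≈ 41.80 °C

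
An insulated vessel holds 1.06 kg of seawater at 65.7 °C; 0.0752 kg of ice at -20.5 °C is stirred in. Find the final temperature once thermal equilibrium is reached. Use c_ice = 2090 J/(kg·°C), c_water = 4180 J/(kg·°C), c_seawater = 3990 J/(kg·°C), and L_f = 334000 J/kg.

T_f ≈ 54.9 °C

Sum of m c ΔT and latent-heat terms is zero:
warm ice to 0 °C: 0.0752·2090·(0 − (-20.5)) = 3221.9; melt ice: 0.0752·334000 = 25117; warm the meltwater: 314.34 T; seawater cools: 1.06·3990·(T − 65.7) = 4229.4(T − 65.7)
4543.7 T = 277872 − 28339 = 249533
T ≈ 54.92 °C (positive, so assuming full melt was valid).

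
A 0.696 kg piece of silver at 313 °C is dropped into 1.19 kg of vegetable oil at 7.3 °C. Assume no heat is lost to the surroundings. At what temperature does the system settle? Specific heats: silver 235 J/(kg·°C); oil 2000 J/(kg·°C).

T_f ≈ 27.0 °C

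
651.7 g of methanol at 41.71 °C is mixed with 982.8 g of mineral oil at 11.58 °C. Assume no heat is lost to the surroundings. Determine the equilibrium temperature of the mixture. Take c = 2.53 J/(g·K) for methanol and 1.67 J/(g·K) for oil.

T_f ≈ 26.7 °C

|Q_methanol| = |Q_oil|:
651.7×2.53×(41.71 − T) = 982.8×1.67×(T − 11.58)
1648.8(41.71 − T) = 1641.3(T − 11.58)
3290.1 T = 87777  ⇒  T ≈ 26.68 °C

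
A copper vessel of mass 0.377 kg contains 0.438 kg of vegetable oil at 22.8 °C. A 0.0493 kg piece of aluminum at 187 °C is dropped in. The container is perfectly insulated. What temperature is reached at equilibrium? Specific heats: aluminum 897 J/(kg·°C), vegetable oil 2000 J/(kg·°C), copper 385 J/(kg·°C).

T_f ≈ 29.6 °C

Energy conservation, ΣQ = 0:
0.0493×897×(T − 187) + 0.438×2000×(T − 22.8) + 0.377×385×(T − 22.8) = 0
1065.4 T = 31552
T = 31552 / 1065.4 = 29.6 °C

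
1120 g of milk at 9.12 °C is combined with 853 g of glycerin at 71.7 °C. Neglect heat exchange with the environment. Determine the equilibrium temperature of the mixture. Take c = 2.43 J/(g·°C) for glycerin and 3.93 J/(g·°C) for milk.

T_f ≈ 29.2 °C

Heat gained plus heat lost sum to zero:
853×2.43×(T − 71.7) + 1120×3.93×(T − 9.12) = 0
6474.4 T = 188762
T = 188762 / 6474.4 = 29.2 °C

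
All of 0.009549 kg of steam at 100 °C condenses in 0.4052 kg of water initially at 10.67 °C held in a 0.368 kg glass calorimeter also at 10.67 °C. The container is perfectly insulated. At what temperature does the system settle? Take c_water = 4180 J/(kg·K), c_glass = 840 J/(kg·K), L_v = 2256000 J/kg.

T_f ≈ 23.0 °C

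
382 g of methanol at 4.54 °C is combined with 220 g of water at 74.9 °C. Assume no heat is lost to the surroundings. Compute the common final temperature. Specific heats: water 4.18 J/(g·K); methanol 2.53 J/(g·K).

Set heat shed by the hot body equal to heat absorbed by the cold body:
220×4.18×(74.9 − T) = 382×2.53×(T − 4.54)
919.6(74.9 − T) = 966.46(T − 4.54)
1886.1 T = 73266  ⇒  T ≈ 38.85 °C

T_f ≈ 38.8 °C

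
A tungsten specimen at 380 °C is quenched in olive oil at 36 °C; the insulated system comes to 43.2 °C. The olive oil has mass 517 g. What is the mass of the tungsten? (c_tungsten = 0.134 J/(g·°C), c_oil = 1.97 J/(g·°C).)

m ≈ 162 g

|Q_tungsten| = |Q_oil|:
m·0.134·(380 − 43.2) = 517·1.97·(43.2 − 36)
45.13 m = 7333.1  ⇒  m ≈ 162.5 g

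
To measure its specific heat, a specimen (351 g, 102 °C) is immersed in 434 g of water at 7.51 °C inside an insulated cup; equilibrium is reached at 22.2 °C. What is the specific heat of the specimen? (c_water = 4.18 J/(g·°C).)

c ≈ 0.951 J/(g·°C)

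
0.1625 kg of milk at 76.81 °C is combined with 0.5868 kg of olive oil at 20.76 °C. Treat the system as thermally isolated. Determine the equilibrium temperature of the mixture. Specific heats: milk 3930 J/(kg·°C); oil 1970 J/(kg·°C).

T_f ≈ 40.7 °C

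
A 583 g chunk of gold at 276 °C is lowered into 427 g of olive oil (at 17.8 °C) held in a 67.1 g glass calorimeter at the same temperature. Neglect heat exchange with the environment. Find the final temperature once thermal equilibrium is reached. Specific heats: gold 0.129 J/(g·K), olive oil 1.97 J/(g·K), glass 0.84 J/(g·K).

Setting the total heat transfer to zero:
583·0.129·(T − 276) + 427·1.97·(T − 17.8) + 67.1·0.84·(T − 17.8) = 0
75.21(T − 276) + 841.19(T − 17.8) + 56.36(T − 17.8) = 0
(75.21 + 841.19 + 56.36) T = 75.21·276 + 841.19·17.8 + 56.36·17.8
T = 36734/972.76 ≈ 37.76 °C

T_f ≈ 37.8 °C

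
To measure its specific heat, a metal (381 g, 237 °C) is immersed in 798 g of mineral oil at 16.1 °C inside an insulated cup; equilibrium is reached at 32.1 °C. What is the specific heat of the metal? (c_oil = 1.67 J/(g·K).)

m_s c (T_s − T_f) = m_oil c_oil (T_f − T_0):
381·c·(237 − 32.1) = 798·1.67·(32.1 − 16.1)
78067 c = 21323  ⇒  c ≈ 0.2731 J/(g·K)

c ≈ 0.273 J/(g·K)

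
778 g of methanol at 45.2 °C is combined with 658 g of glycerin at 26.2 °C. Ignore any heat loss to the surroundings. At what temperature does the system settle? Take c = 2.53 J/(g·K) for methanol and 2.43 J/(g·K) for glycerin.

Set heat shed by the hot body equal to heat absorbed by the cold body:
778*2.53*(45.2 − T) = 658*2.43*(T − 26.2)
1968.3(45.2 − T) = 1598.9(T − 26.2)
3567.3 T = 130861  ⇒  T ≈ 36.68 °C

T_f ≈ 36.7 °C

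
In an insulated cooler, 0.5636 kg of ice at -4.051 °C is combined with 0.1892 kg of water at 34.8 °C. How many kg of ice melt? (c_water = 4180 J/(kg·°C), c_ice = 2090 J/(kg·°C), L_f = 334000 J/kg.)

m_melted ≈ 0.0681 kg

Cooling the water to 0 °C releases 0.1892×4180×34.8 = 27522 J.
Of that, 0.5636×2090×4.051 = 4771.8 J goes to bring the ice to 0 °C, leaving 22750 J.
Melting all 0.5636 kg of ice would need 0.5636×334000 = 188242 J.
22750 J < 188242 J, so only part of the ice melts and the system sits at 0 °C.
m_melted×334000 = 22750  ⇒  m_melted ≈ 0.06811 kg.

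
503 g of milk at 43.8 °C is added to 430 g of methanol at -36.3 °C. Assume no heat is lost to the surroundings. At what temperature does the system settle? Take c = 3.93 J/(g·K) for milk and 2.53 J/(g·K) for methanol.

Setting the total heat transfer to zero:
503×3.93×(T − 43.8) + 430×2.53×(T − (-36.3)) = 0
(1976.8 + 1087.9) T = 1976.8×43.8 + 1087.9×(-36.3)
T ≈ 15.37 °C

T_f ≈ 15.4 °C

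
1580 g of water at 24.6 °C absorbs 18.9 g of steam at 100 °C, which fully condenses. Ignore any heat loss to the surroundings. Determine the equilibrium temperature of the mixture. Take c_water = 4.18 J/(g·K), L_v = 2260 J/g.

T_f ≈ 31.9 °C

Conservation of energy gives ΣQ = 0:
condense steam: −18.9·2260 = −42714
  condensed water 100 °C→T: 79(T − 100)
  original water: 6604.4(T − 24.6)
6683.4 T = 42714 + 7900.2 + 162468 = 213082
T ≈ 31.88 °C (< 100 °C, so full condensation is consistent).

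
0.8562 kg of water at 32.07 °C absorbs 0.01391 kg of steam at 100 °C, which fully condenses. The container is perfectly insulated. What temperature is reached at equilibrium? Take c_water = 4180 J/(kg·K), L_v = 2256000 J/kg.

T_f ≈ 41.8 °C

Conservation of energy gives ΣQ = 0:
condense steam: −0.01391×2256000 = −31381; condensate cools 100→T: 0.01391×4180×(T − 100) = 58.14(T − 100); water warms: 0.8562×4180×(T − 32.07) = 3578.9(T − 32.07)
3637.1 T = 31381 + 5814.4 + 114776 = 151971
T ≈ 41.78 °C (< 100 °C, so full condensation is consistent).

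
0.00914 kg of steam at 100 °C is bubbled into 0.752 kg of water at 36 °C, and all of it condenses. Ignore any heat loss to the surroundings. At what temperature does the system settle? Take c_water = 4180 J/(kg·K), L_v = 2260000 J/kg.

T_f ≈ 43.3 °C

Taking heat into each body as positive, Σ m c ΔT = 0:
steam→water at 100 °C releases m L_v = 0.00914·2260000 = 20656
  condensate cools 100→T: 0.00914·4180·(T − 100) = 38.21(T − 100)
  water warms: 0.752·4180·(T − 36) = 3143.4(T − 36)
3181.6 T = 20656 + 3820.5 + 113161 = 137638
T ≈ 43.26 °C — below 100 °C, confirming all the steam condensed.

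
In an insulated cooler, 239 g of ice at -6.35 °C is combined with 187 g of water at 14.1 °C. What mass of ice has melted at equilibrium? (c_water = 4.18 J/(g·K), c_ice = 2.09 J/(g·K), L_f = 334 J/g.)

Heat available from the water dropping to 0 °C: 187·4.18·14.1 = 11021 J.
Of that, 239·2.09·6.35 = 3171.9 J goes to bring the ice to 0 °C, leaving 7849.5 J.
Melting all 239 g of ice would need 239·334 = 79826 J.
That's not enough to melt it all — equilibrium is at 0 °C with ice remaining.
m_melted·334 = 7849.5  ⇒  m_melted ≈ 23.5 g.

m_melted ≈ 23.5 g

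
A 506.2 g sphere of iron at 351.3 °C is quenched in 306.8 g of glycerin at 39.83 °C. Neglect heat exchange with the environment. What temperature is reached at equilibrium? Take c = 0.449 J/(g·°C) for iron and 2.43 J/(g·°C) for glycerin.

Set heat shed by the hot body equal to heat absorbed by the cold body:
506.2×0.449×(351.3 − T) = 306.8×2.43×(T − 39.83)
227.28(351.3 − T) = 745.52(T − 39.83)
972.81 T = 109539  ⇒  T ≈ 112.60 °C

T_f ≈ 112.6 °C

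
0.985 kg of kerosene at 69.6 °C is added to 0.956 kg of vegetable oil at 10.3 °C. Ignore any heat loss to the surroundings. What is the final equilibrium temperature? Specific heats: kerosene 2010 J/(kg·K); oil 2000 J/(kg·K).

T_f ≈ 40.5 °C

|Q_kerosene| = |Q_oil|:
0.985·2010·(69.6 − T) = 0.956·2000·(T − 10.3)
1979.8(69.6 − T) = 1912(T − 10.3)
3891.8 T = 157491  ⇒  T ≈ 40.47 °C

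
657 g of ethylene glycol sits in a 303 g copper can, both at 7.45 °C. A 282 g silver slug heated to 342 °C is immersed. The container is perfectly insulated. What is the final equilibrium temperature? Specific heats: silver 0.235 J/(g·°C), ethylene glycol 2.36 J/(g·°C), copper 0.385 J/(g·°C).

T_f ≈ 20.2 °C

Let T be the final temperature. ΣQ_i = 0:
282*0.235*(T − 342) + 657*2.36*(T − 7.45) + 303*0.385*(T − 7.45) = 0
66.27(T − 342) + 1550.5(T − 7.45) + 116.66(T − 7.45) = 0
(66.27 + 1550.5 + 116.66) T = 66.27*342 + 1550.5*7.45 + 116.66*7.45
T ≈ 20.24 °C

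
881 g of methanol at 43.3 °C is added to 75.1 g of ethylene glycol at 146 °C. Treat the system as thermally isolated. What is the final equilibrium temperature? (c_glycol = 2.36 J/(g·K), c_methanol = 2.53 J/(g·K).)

T_f ≈ 50.9 °C

T_f is the heat-capacity-weighted average of the initial temperatures:
T_f = (177.24·146 + 2228.9·43.3) / (177.24 + 2228.9)
    = 122389 / 2406.2 ≈ 50.86 °C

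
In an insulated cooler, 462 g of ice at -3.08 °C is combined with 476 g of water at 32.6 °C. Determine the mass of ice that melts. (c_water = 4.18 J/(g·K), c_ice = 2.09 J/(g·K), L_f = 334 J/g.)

m_melted ≈ 185 g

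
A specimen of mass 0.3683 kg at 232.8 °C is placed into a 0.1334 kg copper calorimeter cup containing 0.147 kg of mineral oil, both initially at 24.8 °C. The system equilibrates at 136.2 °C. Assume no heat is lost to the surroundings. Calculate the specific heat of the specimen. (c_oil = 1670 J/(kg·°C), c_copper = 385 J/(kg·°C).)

c ≈ 929 J/(kg·°C)

Setting the total heat transfer to zero:
0.3683·c·(136.2 − 232.8) + 0.147·1670·(136.2 − 24.8) + 0.1334·385·(136.2 − 24.8) = 0
-35.58 c = -33069
c = -33069/-35.58 ≈ 929.5 J/(kg·°C)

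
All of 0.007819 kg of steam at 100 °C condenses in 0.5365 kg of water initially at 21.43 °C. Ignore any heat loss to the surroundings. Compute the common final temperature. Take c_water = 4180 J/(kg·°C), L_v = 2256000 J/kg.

T_f ≈ 30.3 °C

Let T be the final temperature. ΣQ_i = 0:
steam→water at 100 °C releases m L_v = 0.007819·2256000 = 17640
  condensate cools 100→T: 0.007819·4180·(T − 100) = 32.68(T − 100)
  water warms: 0.5365·4180·(T − 21.43) = 2242.6(T − 21.43)
2275.3 T = 17640 + 3268.3 + 48058 = 68966
T ≈ 30.31 °C (< 100 °C, so full condensation is consistent).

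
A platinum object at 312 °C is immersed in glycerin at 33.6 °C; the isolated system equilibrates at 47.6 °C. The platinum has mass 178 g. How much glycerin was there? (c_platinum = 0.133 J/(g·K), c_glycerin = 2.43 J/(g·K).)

m ≈ 184 g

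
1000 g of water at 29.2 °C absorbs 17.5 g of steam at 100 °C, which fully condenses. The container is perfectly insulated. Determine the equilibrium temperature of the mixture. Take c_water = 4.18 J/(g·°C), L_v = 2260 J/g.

T_f ≈ 39.7 °C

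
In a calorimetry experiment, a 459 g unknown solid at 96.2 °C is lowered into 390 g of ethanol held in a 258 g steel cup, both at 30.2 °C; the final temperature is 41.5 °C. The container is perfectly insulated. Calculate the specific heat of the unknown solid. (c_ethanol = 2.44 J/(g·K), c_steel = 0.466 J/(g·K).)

c ≈ 0.482 J/(g·K)

Setting the total heat transfer to zero:
459×c×(41.5 − 96.2) + 390×2.44×(41.5 − 30.2) + 258×0.466×(41.5 − 30.2) = 0
-25107 c = -12112
c = -12112/-25107 ≈ 0.4824 J/(g·K)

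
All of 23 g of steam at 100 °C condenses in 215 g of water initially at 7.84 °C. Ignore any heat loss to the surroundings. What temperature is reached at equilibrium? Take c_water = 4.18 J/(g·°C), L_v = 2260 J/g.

Conservation of energy gives ΣQ = 0:
condense steam: −23×2260 = −51980
  condensed water 100 °C→T: 96.14(T − 100)
  water warms: 215×4.18×(T − 7.84) = 898.7(T − 7.84)
994.84 T = 51980 + 9614 + 7045.8 = 68640
T ≈ 69.00 °C (< 100 °C, so full condensation is consistent).

T_f ≈ 69.0 °C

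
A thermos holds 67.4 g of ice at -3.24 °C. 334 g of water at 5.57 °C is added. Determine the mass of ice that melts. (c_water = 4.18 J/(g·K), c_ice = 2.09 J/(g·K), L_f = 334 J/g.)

m_melted ≈ 21.9 g

Water can give up m c ΔT = 334×4.18×5.57 = 7776.4 J before reaching 0 °C.
Of that, 67.4×2.09×3.24 = 456.41 J goes to bring the ice to 0 °C, leaving 7320 J.
Fully melting the ice requires m_ice L_f = 67.4×334 = 22512 J.
7320 J < 22512 J, so only part of the ice melts and the system sits at 0 °C.
m_melted×334 = 7320  ⇒  m_melted ≈ 21.92 g.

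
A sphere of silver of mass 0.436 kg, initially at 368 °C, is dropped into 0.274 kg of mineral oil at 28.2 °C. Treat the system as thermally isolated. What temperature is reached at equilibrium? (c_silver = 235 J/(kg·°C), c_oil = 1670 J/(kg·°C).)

T_f ≈ 90.4 °C

Net heat exchanged in the isolated system is zero:
0.436*235*(T − 368) + 0.274*1670*(T − 28.2) = 0
560.04 T = 50609
T ≈ 90.37 °C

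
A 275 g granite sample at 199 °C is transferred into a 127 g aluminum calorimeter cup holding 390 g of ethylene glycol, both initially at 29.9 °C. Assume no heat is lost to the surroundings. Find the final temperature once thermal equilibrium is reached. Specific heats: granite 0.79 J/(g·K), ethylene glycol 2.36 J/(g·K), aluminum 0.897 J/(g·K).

T_f ≈ 59.3 °C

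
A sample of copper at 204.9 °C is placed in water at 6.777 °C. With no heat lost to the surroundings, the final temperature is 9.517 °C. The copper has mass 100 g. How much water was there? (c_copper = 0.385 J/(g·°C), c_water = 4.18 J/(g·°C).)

Heat gained plus heat lost sum to zero:
100·0.385·(9.517 − 204.9) + m·4.18·(9.517 − 6.777) = 0
11.45 m = 7522.2
m = 7522.2/11.45 ≈ 656.8 g

m ≈ 657 g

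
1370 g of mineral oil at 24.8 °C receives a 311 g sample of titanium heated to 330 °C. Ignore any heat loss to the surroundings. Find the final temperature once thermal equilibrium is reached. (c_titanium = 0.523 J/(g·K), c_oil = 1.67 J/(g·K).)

T_f ≈ 45.1 °C

Net heat exchanged in the isolated system is zero:
311×0.523×(T − 330) + 1370×1.67×(T − 24.8) = 0
162.65(T − 330) + 2287.9(T − 24.8) = 0
2450.6 T = 110415
T ≈ 45.06 °C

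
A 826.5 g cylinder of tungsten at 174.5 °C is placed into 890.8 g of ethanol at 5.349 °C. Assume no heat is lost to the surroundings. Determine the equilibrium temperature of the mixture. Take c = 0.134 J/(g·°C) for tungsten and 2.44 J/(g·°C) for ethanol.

T_f ≈ 13.6 °C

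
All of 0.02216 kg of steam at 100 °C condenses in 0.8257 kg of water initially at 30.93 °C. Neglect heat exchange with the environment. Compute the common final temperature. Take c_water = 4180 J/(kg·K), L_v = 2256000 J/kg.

T_f ≈ 46.8 °C

Sum of m c ΔT and latent-heat terms is zero:
steam→water at 100 °C releases m L_v = 0.02216·2256000 = 49993
  condensate cools 100→T: 0.02216·4180·(T − 100) = 92.63(T − 100)
  original water: 3451.4(T − 30.93)
3544.1 T = 49993 + 9262.9 + 106753 = 166008
T ≈ 46.84 °C — below 100 °C, confirming all the steam condensed.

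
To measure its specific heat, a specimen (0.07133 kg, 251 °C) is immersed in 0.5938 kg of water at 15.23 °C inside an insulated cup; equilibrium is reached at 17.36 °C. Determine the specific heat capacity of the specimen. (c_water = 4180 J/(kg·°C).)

Heat gained plus heat lost sum to zero:
0.07133·c·(17.36 − 251) + 0.5938·4180·(17.36 − 15.23) = 0
-16.67 c = -5286.8
c = -5286.8/-16.67 ≈ 317.2 J/(kg·°C)

c ≈ 317 J/(kg·°C)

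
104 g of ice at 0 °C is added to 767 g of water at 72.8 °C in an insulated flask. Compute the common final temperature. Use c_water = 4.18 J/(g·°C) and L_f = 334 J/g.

T_f ≈ 54.6 °C

Sum of m c ΔT and latent-heat terms is zero:
latent heat to melt: 104·334 = 34736
  warm the meltwater: 434.72 T
  water: 3206.1(T − 72.8)
3640.8 T = 233401 − 34736 = 198665
T ≈ 54.57 °C (positive, so assuming full melt was valid).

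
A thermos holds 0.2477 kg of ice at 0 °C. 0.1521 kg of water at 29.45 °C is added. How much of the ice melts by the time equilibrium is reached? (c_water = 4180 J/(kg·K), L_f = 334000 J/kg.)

Heat available from the water dropping to 0 °C: 0.1521·4180·29.45 = 18724 J.
Fully melting the ice requires m_ice L_f = 0.2477·334000 = 82732 J.
Since 18724 < 82732 J, not all the ice melts; equilibrium is at 0 °C.
Mass melted = 18724/334000 ≈ 0.05606 kg.

m_melted ≈ 0.0561 kg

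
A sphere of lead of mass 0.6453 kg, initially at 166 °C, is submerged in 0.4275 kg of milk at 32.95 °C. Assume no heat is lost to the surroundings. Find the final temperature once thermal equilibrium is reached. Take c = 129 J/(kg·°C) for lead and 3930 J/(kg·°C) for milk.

T_f ≈ 39.2 °C

|Q_lead| = |Q_milk|:
0.6453*129*(166 − T) = 0.4275*3930*(T − 32.95)
83.24(166 − T) = 1680.1(T − 32.95)
1763.3 T = 69177  ⇒  T ≈ 39.23 °C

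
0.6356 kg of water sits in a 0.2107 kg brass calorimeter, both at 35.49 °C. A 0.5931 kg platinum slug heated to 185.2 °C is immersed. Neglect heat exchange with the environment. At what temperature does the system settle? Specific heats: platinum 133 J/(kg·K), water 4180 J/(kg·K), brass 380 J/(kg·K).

T_f ≈ 39.7 °C

Conservation of energy gives ΣQ = 0:
0.5931*133*(T − 185.2) + 0.6356*4180*(T − 35.49) + 0.2107*380*(T − 35.49) = 0
78.88(T − 185.2) + 2656.8(T − 35.49) + 80.07(T − 35.49) = 0
(78.88 + 2656.8 + 80.07) T = 78.88*185.2 + 2656.8*35.49 + 80.07*35.49
T = 111741 / 2815.8 = 39.7 °C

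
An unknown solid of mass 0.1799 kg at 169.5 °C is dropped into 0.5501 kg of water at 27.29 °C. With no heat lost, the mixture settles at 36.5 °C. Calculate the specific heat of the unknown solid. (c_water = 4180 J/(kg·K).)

c ≈ 885 J/(kg·K)

m_s c (T_s − T_f) = m_water c_water (T_f − T_0):
0.1799·c·(169.5 − 36.5) = 0.5501·4180·(36.5 − 27.29)
23.93 c = 21178  ⇒  c ≈ 885.1 J/(kg·K)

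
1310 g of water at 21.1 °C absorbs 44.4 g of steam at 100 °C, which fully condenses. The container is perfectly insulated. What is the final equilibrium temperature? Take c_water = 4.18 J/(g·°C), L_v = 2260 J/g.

Conservation of energy gives ΣQ = 0:
condense steam: −44.4·2260 = −100344; condensed water 100 °C→T: 185.59(T − 100); water warms: 1310·4.18·(T − 21.1) = 5475.8(T − 21.1)
5661.4 T = 100344 + 18559 + 115539 = 234443
T ≈ 41.41 °C — below 100 °C, confirming all the steam condensed.

T_f ≈ 41.4 °C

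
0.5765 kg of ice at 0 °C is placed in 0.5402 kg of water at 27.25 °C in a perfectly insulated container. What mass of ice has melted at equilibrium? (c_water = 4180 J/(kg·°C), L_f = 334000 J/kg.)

Cooling the water to 0 °C releases 0.5402·4180·27.25 = 61531 J.
Fully melting the ice requires m_ice L_f = 0.5765·334000 = 192551 J.
That's not enough to melt it all — equilibrium is at 0 °C with ice remaining.
m_melt = 61531 / L_f = 0.1842 kg.

m_melted ≈ 0.184 kg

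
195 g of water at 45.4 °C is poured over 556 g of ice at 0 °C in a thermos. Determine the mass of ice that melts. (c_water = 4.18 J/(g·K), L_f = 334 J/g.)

m_melted ≈ 111 g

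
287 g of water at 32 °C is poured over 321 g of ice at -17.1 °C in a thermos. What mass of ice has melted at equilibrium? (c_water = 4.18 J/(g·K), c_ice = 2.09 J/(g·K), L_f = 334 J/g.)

Heat available from the water dropping to 0 °C: 287·4.18·32 = 38389 J.
Of that, 321·2.09·17.1 = 11472 J goes to bring the ice to 0 °C, leaving 26917 J.
Fully melting the ice requires m_ice L_f = 321·334 = 107214 J.
26917 J < 107214 J, so only part of the ice melts and the system sits at 0 °C.
Mass melted = 26917/334 ≈ 80.59 g.

m_melted ≈ 80.6 g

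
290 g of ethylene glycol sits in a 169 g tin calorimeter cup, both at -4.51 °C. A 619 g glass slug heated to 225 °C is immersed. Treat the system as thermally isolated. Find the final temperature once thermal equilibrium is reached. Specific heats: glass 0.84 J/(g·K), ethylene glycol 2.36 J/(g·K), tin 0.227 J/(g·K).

T_f ≈ 91.5 °C

Setting the total heat transfer to zero:
619·0.84·(T − 225) + 290·2.36·(T − (-4.51)) + 169·0.227·(T − (-4.51)) = 0
1242.7 T = 113731
T = 113731/1242.7 ≈ 91.52 °C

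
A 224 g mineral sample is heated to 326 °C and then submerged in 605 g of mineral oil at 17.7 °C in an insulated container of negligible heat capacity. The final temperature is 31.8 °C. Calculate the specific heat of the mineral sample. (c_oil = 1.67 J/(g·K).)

c ≈ 0.216 J/(g·K)

Heat lost by the mineral sample = heat gained by the oil:
224·c·(326 − 31.8) = 605·1.67·(31.8 − 17.7)
65901 c = 14246  ⇒  c ≈ 0.2162 J/(g·K)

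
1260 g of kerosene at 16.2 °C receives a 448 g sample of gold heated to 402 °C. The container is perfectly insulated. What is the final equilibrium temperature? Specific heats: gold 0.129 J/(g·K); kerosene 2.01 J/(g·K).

T_f = Σ m_i c_i T_i / Σ m_i c_i:
T_f = (57.79·402 + 2532.6·16.2) / (57.79 + 2532.6)
    = 64261 / 2590.4 ≈ 24.81 °C

T_f ≈ 24.8 °C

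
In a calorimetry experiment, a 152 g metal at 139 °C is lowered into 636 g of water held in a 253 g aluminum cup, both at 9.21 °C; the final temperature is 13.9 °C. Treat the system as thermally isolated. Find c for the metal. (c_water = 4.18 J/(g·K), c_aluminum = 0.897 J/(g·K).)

c ≈ 0.712 J/(g·K)

Conservation of energy gives ΣQ = 0:
152·c·(13.9 − 139) + 636·4.18·(13.9 − 9.21) + 253·0.897·(13.9 − 9.21) = 0
-19015 c = -13533
c = -13533/-19015 ≈ 0.7117 J/(g·K)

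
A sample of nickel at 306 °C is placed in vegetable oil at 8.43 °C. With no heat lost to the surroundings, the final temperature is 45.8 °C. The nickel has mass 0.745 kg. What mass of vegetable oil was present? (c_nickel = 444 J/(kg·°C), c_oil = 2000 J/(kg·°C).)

Let T be the final temperature. ΣQ_i = 0:
0.745×444×(45.8 − 306) + m×2000×(45.8 − 8.43) = 0
74740 m = 86069
m = 86069/74740 ≈ 1.152 kg

m ≈ 1.15 kg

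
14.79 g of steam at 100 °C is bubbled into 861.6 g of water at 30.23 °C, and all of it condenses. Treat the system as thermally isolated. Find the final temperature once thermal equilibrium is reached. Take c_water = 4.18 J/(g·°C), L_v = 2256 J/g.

T_f ≈ 40.5 °C

Conservation of energy gives ΣQ = 0:
steam→water at 100 °C releases m L_v = 14.79·2256 = 33366
  condensate cools 100→T: 14.79·4.18·(T − 100) = 61.82(T − 100)
  original water: 3601.5(T − 30.23)
3663.3 T = 33366 + 6182.2 + 108873 = 148421
T ≈ 40.52 °C, under the boiling point, so the assumption holds.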